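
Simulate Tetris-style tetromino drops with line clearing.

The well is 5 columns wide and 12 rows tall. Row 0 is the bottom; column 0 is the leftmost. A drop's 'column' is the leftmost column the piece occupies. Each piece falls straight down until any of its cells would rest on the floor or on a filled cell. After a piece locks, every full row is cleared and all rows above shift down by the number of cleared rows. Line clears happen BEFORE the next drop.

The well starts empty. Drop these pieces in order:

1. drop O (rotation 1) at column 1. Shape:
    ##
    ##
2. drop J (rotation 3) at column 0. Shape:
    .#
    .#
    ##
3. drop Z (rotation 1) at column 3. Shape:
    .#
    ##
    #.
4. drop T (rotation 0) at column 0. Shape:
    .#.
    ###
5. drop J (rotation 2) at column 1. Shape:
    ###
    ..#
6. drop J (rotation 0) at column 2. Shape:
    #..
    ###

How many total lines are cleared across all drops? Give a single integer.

Drop 1: O rot1 at col 1 lands with bottom-row=0; cleared 0 line(s) (total 0); column heights now [0 2 2 0 0], max=2
Drop 2: J rot3 at col 0 lands with bottom-row=2; cleared 0 line(s) (total 0); column heights now [3 5 2 0 0], max=5
Drop 3: Z rot1 at col 3 lands with bottom-row=0; cleared 0 line(s) (total 0); column heights now [3 5 2 2 3], max=5
Drop 4: T rot0 at col 0 lands with bottom-row=5; cleared 0 line(s) (total 0); column heights now [6 7 6 2 3], max=7
Drop 5: J rot2 at col 1 lands with bottom-row=6; cleared 0 line(s) (total 0); column heights now [6 8 8 8 3], max=8
Drop 6: J rot0 at col 2 lands with bottom-row=8; cleared 0 line(s) (total 0); column heights now [6 8 10 9 9], max=10

Answer: 0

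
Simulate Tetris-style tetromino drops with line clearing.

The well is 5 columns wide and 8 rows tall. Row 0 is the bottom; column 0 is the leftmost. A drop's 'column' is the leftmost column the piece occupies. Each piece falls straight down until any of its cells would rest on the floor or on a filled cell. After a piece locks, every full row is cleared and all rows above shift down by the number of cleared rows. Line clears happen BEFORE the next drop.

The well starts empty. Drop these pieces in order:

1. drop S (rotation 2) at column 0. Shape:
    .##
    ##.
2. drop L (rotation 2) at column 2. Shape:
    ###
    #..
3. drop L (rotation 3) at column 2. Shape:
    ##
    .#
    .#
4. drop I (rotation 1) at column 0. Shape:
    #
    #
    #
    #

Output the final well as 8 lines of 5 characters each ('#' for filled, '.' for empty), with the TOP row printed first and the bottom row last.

Answer: .....
..##.
...#.
#..#.
#.###
#.#..
###..
##...

Derivation:
Drop 1: S rot2 at col 0 lands with bottom-row=0; cleared 0 line(s) (total 0); column heights now [1 2 2 0 0], max=2
Drop 2: L rot2 at col 2 lands with bottom-row=2; cleared 0 line(s) (total 0); column heights now [1 2 4 4 4], max=4
Drop 3: L rot3 at col 2 lands with bottom-row=4; cleared 0 line(s) (total 0); column heights now [1 2 7 7 4], max=7
Drop 4: I rot1 at col 0 lands with bottom-row=1; cleared 0 line(s) (total 0); column heights now [5 2 7 7 4], max=7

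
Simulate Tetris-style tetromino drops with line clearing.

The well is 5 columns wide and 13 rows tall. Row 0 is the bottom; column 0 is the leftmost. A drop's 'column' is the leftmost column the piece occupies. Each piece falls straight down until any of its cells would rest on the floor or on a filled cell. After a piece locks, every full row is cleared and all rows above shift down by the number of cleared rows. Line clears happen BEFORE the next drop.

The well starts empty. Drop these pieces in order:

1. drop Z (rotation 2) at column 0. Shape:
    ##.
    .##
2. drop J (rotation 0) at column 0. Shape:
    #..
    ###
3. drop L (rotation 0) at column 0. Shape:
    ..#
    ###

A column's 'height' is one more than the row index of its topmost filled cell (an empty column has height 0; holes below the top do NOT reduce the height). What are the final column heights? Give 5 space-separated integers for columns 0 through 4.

Drop 1: Z rot2 at col 0 lands with bottom-row=0; cleared 0 line(s) (total 0); column heights now [2 2 1 0 0], max=2
Drop 2: J rot0 at col 0 lands with bottom-row=2; cleared 0 line(s) (total 0); column heights now [4 3 3 0 0], max=4
Drop 3: L rot0 at col 0 lands with bottom-row=4; cleared 0 line(s) (total 0); column heights now [5 5 6 0 0], max=6

Answer: 5 5 6 0 0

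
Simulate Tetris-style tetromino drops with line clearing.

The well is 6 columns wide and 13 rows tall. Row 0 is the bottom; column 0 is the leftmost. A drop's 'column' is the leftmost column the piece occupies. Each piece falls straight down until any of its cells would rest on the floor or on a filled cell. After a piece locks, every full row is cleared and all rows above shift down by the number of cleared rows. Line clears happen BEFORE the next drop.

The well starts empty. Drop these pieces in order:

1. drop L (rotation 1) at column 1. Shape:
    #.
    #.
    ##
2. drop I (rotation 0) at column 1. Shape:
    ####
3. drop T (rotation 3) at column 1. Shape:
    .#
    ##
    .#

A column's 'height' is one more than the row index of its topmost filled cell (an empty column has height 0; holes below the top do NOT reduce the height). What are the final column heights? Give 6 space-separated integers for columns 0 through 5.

Drop 1: L rot1 at col 1 lands with bottom-row=0; cleared 0 line(s) (total 0); column heights now [0 3 1 0 0 0], max=3
Drop 2: I rot0 at col 1 lands with bottom-row=3; cleared 0 line(s) (total 0); column heights now [0 4 4 4 4 0], max=4
Drop 3: T rot3 at col 1 lands with bottom-row=4; cleared 0 line(s) (total 0); column heights now [0 6 7 4 4 0], max=7

Answer: 0 6 7 4 4 0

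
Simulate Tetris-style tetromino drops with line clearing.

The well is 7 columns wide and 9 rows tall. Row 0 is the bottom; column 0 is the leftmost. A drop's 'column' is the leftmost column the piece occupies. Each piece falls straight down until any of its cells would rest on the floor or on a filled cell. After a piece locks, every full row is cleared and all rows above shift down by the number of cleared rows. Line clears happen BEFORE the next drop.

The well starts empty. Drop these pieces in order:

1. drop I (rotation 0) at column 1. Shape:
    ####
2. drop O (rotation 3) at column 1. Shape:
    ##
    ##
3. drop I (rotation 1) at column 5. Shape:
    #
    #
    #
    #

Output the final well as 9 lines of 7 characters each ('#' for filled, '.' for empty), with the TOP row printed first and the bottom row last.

Drop 1: I rot0 at col 1 lands with bottom-row=0; cleared 0 line(s) (total 0); column heights now [0 1 1 1 1 0 0], max=1
Drop 2: O rot3 at col 1 lands with bottom-row=1; cleared 0 line(s) (total 0); column heights now [0 3 3 1 1 0 0], max=3
Drop 3: I rot1 at col 5 lands with bottom-row=0; cleared 0 line(s) (total 0); column heights now [0 3 3 1 1 4 0], max=4

Answer: .......
.......
.......
.......
.......
.....#.
.##..#.
.##..#.
.#####.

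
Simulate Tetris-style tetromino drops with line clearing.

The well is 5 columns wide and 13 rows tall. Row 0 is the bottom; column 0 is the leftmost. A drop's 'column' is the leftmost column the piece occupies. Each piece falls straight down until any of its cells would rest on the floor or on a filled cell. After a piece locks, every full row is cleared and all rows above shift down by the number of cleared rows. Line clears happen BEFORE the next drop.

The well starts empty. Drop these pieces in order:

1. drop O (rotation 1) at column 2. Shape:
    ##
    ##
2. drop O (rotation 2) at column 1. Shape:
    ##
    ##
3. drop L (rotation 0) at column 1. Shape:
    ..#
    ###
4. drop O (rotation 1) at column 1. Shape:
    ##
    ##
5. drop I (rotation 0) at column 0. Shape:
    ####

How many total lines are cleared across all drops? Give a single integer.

Drop 1: O rot1 at col 2 lands with bottom-row=0; cleared 0 line(s) (total 0); column heights now [0 0 2 2 0], max=2
Drop 2: O rot2 at col 1 lands with bottom-row=2; cleared 0 line(s) (total 0); column heights now [0 4 4 2 0], max=4
Drop 3: L rot0 at col 1 lands with bottom-row=4; cleared 0 line(s) (total 0); column heights now [0 5 5 6 0], max=6
Drop 4: O rot1 at col 1 lands with bottom-row=5; cleared 0 line(s) (total 0); column heights now [0 7 7 6 0], max=7
Drop 5: I rot0 at col 0 lands with bottom-row=7; cleared 0 line(s) (total 0); column heights now [8 8 8 8 0], max=8

Answer: 0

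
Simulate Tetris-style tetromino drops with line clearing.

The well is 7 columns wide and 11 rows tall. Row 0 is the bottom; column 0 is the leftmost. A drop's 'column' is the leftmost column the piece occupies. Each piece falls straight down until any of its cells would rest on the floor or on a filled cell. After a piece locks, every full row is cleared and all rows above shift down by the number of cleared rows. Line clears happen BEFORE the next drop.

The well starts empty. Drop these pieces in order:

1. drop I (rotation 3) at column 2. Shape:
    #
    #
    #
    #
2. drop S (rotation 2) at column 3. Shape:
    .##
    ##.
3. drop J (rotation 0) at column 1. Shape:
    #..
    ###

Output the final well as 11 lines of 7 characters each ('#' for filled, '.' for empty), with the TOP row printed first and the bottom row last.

Answer: .......
.......
.......
.......
.......
.#.....
.###...
..#....
..#....
..#.##.
..###..

Derivation:
Drop 1: I rot3 at col 2 lands with bottom-row=0; cleared 0 line(s) (total 0); column heights now [0 0 4 0 0 0 0], max=4
Drop 2: S rot2 at col 3 lands with bottom-row=0; cleared 0 line(s) (total 0); column heights now [0 0 4 1 2 2 0], max=4
Drop 3: J rot0 at col 1 lands with bottom-row=4; cleared 0 line(s) (total 0); column heights now [0 6 5 5 2 2 0], max=6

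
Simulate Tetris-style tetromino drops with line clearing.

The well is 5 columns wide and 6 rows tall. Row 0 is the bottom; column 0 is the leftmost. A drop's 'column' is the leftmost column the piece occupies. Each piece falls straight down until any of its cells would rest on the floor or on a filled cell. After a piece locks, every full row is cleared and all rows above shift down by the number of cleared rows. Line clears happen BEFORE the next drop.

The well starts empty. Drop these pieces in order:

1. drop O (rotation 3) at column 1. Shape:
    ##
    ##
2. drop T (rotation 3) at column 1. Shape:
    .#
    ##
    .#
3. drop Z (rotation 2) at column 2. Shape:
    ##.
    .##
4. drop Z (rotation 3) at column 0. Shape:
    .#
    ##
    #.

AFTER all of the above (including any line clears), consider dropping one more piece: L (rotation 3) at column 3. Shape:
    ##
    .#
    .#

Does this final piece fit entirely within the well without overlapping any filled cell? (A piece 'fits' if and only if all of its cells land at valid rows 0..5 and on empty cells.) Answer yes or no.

Answer: yes

Derivation:
Drop 1: O rot3 at col 1 lands with bottom-row=0; cleared 0 line(s) (total 0); column heights now [0 2 2 0 0], max=2
Drop 2: T rot3 at col 1 lands with bottom-row=2; cleared 0 line(s) (total 0); column heights now [0 4 5 0 0], max=5
Drop 3: Z rot2 at col 2 lands with bottom-row=4; cleared 0 line(s) (total 0); column heights now [0 4 6 6 5], max=6
Drop 4: Z rot3 at col 0 lands with bottom-row=3; cleared 1 line(s) (total 1); column heights now [4 5 5 5 0], max=5
Test piece L rot3 at col 3 (width 2): heights before test = [4 5 5 5 0]; fits = True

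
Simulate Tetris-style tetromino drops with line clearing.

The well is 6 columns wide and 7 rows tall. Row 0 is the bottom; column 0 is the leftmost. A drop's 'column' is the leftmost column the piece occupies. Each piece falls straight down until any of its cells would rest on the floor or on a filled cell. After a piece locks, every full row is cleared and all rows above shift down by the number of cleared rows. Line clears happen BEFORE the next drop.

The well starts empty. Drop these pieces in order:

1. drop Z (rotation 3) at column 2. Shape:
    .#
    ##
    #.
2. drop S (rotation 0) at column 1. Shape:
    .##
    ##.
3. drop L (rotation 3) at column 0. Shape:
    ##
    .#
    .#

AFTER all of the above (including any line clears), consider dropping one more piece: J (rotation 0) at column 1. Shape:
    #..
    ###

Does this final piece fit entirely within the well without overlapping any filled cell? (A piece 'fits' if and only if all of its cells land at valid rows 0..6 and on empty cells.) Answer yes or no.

Answer: no

Derivation:
Drop 1: Z rot3 at col 2 lands with bottom-row=0; cleared 0 line(s) (total 0); column heights now [0 0 2 3 0 0], max=3
Drop 2: S rot0 at col 1 lands with bottom-row=2; cleared 0 line(s) (total 0); column heights now [0 3 4 4 0 0], max=4
Drop 3: L rot3 at col 0 lands with bottom-row=3; cleared 0 line(s) (total 0); column heights now [6 6 4 4 0 0], max=6
Test piece J rot0 at col 1 (width 3): heights before test = [6 6 4 4 0 0]; fits = False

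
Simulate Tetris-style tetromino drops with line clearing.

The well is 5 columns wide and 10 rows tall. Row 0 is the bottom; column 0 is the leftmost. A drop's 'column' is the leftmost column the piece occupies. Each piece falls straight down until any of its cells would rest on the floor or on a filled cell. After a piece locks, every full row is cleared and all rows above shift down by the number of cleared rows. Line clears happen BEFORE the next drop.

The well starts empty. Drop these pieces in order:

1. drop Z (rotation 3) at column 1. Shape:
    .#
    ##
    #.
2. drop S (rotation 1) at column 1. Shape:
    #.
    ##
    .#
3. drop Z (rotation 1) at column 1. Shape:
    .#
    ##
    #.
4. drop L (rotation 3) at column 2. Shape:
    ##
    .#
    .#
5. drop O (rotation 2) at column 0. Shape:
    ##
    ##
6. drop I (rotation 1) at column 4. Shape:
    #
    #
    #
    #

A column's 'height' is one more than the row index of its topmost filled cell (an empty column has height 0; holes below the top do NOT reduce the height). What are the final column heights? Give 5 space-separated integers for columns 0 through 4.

Answer: 10 10 10 10 4

Derivation:
Drop 1: Z rot3 at col 1 lands with bottom-row=0; cleared 0 line(s) (total 0); column heights now [0 2 3 0 0], max=3
Drop 2: S rot1 at col 1 lands with bottom-row=3; cleared 0 line(s) (total 0); column heights now [0 6 5 0 0], max=6
Drop 3: Z rot1 at col 1 lands with bottom-row=6; cleared 0 line(s) (total 0); column heights now [0 8 9 0 0], max=9
Drop 4: L rot3 at col 2 lands with bottom-row=7; cleared 0 line(s) (total 0); column heights now [0 8 10 10 0], max=10
Drop 5: O rot2 at col 0 lands with bottom-row=8; cleared 0 line(s) (total 0); column heights now [10 10 10 10 0], max=10
Drop 6: I rot1 at col 4 lands with bottom-row=0; cleared 0 line(s) (total 0); column heights now [10 10 10 10 4], max=10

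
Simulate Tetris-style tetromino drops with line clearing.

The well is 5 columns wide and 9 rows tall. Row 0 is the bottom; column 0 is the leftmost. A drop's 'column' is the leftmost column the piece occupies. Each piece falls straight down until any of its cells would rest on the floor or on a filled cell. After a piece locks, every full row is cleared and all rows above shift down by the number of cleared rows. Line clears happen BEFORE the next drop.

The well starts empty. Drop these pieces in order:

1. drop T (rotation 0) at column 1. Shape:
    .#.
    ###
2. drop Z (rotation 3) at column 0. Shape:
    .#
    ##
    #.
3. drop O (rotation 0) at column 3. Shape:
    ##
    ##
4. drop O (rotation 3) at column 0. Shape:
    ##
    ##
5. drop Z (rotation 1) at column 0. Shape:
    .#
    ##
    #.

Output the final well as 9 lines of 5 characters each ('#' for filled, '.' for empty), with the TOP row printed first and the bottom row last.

Answer: .....
.....
.#...
##...
#....
##...
##...
.#.##
####.

Derivation:
Drop 1: T rot0 at col 1 lands with bottom-row=0; cleared 0 line(s) (total 0); column heights now [0 1 2 1 0], max=2
Drop 2: Z rot3 at col 0 lands with bottom-row=0; cleared 0 line(s) (total 0); column heights now [2 3 2 1 0], max=3
Drop 3: O rot0 at col 3 lands with bottom-row=1; cleared 1 line(s) (total 1); column heights now [1 2 1 2 2], max=2
Drop 4: O rot3 at col 0 lands with bottom-row=2; cleared 0 line(s) (total 1); column heights now [4 4 1 2 2], max=4
Drop 5: Z rot1 at col 0 lands with bottom-row=4; cleared 0 line(s) (total 1); column heights now [6 7 1 2 2], max=7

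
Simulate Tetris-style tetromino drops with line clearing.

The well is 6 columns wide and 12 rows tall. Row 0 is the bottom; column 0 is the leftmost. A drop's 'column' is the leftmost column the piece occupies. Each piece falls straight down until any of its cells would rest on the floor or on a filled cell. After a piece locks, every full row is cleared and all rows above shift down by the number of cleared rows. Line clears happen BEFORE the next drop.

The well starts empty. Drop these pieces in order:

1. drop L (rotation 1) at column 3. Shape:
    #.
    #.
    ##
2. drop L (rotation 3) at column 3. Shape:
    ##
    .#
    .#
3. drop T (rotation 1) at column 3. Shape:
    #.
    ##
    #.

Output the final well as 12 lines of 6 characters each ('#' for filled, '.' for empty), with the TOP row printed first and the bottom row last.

Answer: ......
......
......
......
......
...#..
...##.
...#..
...##.
...##.
...##.
...##.

Derivation:
Drop 1: L rot1 at col 3 lands with bottom-row=0; cleared 0 line(s) (total 0); column heights now [0 0 0 3 1 0], max=3
Drop 2: L rot3 at col 3 lands with bottom-row=1; cleared 0 line(s) (total 0); column heights now [0 0 0 4 4 0], max=4
Drop 3: T rot1 at col 3 lands with bottom-row=4; cleared 0 line(s) (total 0); column heights now [0 0 0 7 6 0], max=7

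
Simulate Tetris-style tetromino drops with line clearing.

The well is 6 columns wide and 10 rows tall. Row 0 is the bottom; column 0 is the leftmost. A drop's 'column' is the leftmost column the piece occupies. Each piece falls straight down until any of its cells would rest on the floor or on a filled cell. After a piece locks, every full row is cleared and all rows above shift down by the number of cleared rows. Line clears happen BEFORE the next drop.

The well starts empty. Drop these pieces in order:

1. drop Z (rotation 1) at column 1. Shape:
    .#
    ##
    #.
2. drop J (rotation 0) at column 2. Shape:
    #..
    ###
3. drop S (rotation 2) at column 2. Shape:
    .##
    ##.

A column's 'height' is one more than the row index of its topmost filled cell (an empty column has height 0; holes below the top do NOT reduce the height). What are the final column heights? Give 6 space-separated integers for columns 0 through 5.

Drop 1: Z rot1 at col 1 lands with bottom-row=0; cleared 0 line(s) (total 0); column heights now [0 2 3 0 0 0], max=3
Drop 2: J rot0 at col 2 lands with bottom-row=3; cleared 0 line(s) (total 0); column heights now [0 2 5 4 4 0], max=5
Drop 3: S rot2 at col 2 lands with bottom-row=5; cleared 0 line(s) (total 0); column heights now [0 2 6 7 7 0], max=7

Answer: 0 2 6 7 7 0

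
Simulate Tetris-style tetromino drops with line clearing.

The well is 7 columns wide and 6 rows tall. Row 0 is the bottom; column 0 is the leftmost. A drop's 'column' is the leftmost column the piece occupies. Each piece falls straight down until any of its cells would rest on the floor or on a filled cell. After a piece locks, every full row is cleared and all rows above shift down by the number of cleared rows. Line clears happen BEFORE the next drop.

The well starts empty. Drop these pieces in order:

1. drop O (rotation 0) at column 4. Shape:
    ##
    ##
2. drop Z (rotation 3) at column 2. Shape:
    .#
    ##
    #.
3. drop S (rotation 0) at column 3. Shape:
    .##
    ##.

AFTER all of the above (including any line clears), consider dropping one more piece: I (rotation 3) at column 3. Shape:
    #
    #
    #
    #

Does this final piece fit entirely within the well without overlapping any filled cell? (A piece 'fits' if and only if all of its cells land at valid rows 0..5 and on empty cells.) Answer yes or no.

Drop 1: O rot0 at col 4 lands with bottom-row=0; cleared 0 line(s) (total 0); column heights now [0 0 0 0 2 2 0], max=2
Drop 2: Z rot3 at col 2 lands with bottom-row=0; cleared 0 line(s) (total 0); column heights now [0 0 2 3 2 2 0], max=3
Drop 3: S rot0 at col 3 lands with bottom-row=3; cleared 0 line(s) (total 0); column heights now [0 0 2 4 5 5 0], max=5
Test piece I rot3 at col 3 (width 1): heights before test = [0 0 2 4 5 5 0]; fits = False

Answer: no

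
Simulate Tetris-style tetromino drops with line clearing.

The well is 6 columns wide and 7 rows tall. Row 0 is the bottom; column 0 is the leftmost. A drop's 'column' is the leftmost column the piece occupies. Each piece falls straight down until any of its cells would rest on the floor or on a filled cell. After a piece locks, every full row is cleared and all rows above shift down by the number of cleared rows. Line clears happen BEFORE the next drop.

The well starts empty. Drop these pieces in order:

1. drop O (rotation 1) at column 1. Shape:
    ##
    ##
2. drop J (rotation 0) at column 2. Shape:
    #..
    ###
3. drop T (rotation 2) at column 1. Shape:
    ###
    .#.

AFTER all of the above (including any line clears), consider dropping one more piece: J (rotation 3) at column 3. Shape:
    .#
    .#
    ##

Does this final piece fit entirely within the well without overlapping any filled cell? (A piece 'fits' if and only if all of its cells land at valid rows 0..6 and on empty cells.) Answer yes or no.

Answer: no

Derivation:
Drop 1: O rot1 at col 1 lands with bottom-row=0; cleared 0 line(s) (total 0); column heights now [0 2 2 0 0 0], max=2
Drop 2: J rot0 at col 2 lands with bottom-row=2; cleared 0 line(s) (total 0); column heights now [0 2 4 3 3 0], max=4
Drop 3: T rot2 at col 1 lands with bottom-row=4; cleared 0 line(s) (total 0); column heights now [0 6 6 6 3 0], max=6
Test piece J rot3 at col 3 (width 2): heights before test = [0 6 6 6 3 0]; fits = False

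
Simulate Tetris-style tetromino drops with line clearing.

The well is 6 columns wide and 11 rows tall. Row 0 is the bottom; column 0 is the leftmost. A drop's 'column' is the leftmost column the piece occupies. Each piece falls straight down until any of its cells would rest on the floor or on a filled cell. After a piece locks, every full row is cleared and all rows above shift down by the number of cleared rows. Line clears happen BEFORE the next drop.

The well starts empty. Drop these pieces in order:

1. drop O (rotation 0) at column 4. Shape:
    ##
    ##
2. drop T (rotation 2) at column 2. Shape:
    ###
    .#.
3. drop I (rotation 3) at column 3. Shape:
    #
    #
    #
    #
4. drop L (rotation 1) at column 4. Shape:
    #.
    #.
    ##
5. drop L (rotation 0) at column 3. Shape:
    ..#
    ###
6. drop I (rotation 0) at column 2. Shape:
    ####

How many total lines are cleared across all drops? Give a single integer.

Drop 1: O rot0 at col 4 lands with bottom-row=0; cleared 0 line(s) (total 0); column heights now [0 0 0 0 2 2], max=2
Drop 2: T rot2 at col 2 lands with bottom-row=1; cleared 0 line(s) (total 0); column heights now [0 0 3 3 3 2], max=3
Drop 3: I rot3 at col 3 lands with bottom-row=3; cleared 0 line(s) (total 0); column heights now [0 0 3 7 3 2], max=7
Drop 4: L rot1 at col 4 lands with bottom-row=3; cleared 0 line(s) (total 0); column heights now [0 0 3 7 6 4], max=7
Drop 5: L rot0 at col 3 lands with bottom-row=7; cleared 0 line(s) (total 0); column heights now [0 0 3 8 8 9], max=9
Drop 6: I rot0 at col 2 lands with bottom-row=9; cleared 0 line(s) (total 0); column heights now [0 0 10 10 10 10], max=10

Answer: 0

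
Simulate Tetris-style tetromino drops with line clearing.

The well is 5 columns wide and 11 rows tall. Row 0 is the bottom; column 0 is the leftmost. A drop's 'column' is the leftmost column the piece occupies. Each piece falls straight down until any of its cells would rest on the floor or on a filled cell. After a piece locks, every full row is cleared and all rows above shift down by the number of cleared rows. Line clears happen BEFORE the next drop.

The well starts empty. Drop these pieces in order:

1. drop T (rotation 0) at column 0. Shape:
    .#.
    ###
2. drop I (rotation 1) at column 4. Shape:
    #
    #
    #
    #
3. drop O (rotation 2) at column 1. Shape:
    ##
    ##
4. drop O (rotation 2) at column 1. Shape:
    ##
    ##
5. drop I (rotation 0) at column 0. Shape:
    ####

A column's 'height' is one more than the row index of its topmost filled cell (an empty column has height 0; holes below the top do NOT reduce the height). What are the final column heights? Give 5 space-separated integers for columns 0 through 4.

Answer: 7 7 7 7 4

Derivation:
Drop 1: T rot0 at col 0 lands with bottom-row=0; cleared 0 line(s) (total 0); column heights now [1 2 1 0 0], max=2
Drop 2: I rot1 at col 4 lands with bottom-row=0; cleared 0 line(s) (total 0); column heights now [1 2 1 0 4], max=4
Drop 3: O rot2 at col 1 lands with bottom-row=2; cleared 0 line(s) (total 0); column heights now [1 4 4 0 4], max=4
Drop 4: O rot2 at col 1 lands with bottom-row=4; cleared 0 line(s) (total 0); column heights now [1 6 6 0 4], max=6
Drop 5: I rot0 at col 0 lands with bottom-row=6; cleared 0 line(s) (total 0); column heights now [7 7 7 7 4], max=7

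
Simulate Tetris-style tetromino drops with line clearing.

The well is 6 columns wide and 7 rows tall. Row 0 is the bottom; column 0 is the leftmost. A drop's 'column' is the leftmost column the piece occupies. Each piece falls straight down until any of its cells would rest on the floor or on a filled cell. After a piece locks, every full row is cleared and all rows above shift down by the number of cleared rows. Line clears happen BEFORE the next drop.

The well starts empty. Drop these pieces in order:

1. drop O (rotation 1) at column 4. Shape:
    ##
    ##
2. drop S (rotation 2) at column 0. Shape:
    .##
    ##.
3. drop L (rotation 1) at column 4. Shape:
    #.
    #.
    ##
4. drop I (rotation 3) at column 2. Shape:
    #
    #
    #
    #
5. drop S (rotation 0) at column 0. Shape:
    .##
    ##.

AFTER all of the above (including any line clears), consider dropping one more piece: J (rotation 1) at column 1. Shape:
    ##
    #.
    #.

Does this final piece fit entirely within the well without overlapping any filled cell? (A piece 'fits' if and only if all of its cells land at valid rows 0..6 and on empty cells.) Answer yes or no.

Drop 1: O rot1 at col 4 lands with bottom-row=0; cleared 0 line(s) (total 0); column heights now [0 0 0 0 2 2], max=2
Drop 2: S rot2 at col 0 lands with bottom-row=0; cleared 0 line(s) (total 0); column heights now [1 2 2 0 2 2], max=2
Drop 3: L rot1 at col 4 lands with bottom-row=2; cleared 0 line(s) (total 0); column heights now [1 2 2 0 5 3], max=5
Drop 4: I rot3 at col 2 lands with bottom-row=2; cleared 0 line(s) (total 0); column heights now [1 2 6 0 5 3], max=6
Drop 5: S rot0 at col 0 lands with bottom-row=5; cleared 0 line(s) (total 0); column heights now [6 7 7 0 5 3], max=7
Test piece J rot1 at col 1 (width 2): heights before test = [6 7 7 0 5 3]; fits = False

Answer: no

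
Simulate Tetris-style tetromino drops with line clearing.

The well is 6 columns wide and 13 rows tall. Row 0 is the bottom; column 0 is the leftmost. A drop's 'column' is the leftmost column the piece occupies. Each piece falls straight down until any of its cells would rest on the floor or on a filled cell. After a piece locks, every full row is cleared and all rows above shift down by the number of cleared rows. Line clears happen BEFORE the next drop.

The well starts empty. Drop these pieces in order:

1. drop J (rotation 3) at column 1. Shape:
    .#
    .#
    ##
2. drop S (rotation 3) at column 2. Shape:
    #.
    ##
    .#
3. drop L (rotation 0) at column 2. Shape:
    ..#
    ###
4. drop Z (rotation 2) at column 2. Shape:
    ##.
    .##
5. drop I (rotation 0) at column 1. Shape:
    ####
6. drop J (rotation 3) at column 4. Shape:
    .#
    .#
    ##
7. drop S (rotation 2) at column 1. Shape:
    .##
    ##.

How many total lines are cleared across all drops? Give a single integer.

Drop 1: J rot3 at col 1 lands with bottom-row=0; cleared 0 line(s) (total 0); column heights now [0 1 3 0 0 0], max=3
Drop 2: S rot3 at col 2 lands with bottom-row=2; cleared 0 line(s) (total 0); column heights now [0 1 5 4 0 0], max=5
Drop 3: L rot0 at col 2 lands with bottom-row=5; cleared 0 line(s) (total 0); column heights now [0 1 6 6 7 0], max=7
Drop 4: Z rot2 at col 2 lands with bottom-row=7; cleared 0 line(s) (total 0); column heights now [0 1 9 9 8 0], max=9
Drop 5: I rot0 at col 1 lands with bottom-row=9; cleared 0 line(s) (total 0); column heights now [0 10 10 10 10 0], max=10
Drop 6: J rot3 at col 4 lands with bottom-row=10; cleared 0 line(s) (total 0); column heights now [0 10 10 10 11 13], max=13
Drop 7: S rot2 at col 1 lands with bottom-row=10; cleared 0 line(s) (total 0); column heights now [0 11 12 12 11 13], max=13

Answer: 0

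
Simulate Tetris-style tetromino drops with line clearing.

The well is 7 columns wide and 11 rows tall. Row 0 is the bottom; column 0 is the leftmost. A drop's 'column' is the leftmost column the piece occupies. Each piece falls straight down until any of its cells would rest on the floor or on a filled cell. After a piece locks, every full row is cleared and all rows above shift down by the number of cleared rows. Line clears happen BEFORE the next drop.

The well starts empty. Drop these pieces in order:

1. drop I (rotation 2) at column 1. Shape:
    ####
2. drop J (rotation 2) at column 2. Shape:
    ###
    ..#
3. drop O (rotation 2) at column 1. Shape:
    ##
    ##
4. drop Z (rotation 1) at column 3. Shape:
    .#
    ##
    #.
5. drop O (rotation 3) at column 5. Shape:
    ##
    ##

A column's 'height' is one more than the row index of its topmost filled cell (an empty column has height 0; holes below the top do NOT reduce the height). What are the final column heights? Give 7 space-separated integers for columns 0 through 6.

Drop 1: I rot2 at col 1 lands with bottom-row=0; cleared 0 line(s) (total 0); column heights now [0 1 1 1 1 0 0], max=1
Drop 2: J rot2 at col 2 lands with bottom-row=1; cleared 0 line(s) (total 0); column heights now [0 1 3 3 3 0 0], max=3
Drop 3: O rot2 at col 1 lands with bottom-row=3; cleared 0 line(s) (total 0); column heights now [0 5 5 3 3 0 0], max=5
Drop 4: Z rot1 at col 3 lands with bottom-row=3; cleared 0 line(s) (total 0); column heights now [0 5 5 5 6 0 0], max=6
Drop 5: O rot3 at col 5 lands with bottom-row=0; cleared 0 line(s) (total 0); column heights now [0 5 5 5 6 2 2], max=6

Answer: 0 5 5 5 6 2 2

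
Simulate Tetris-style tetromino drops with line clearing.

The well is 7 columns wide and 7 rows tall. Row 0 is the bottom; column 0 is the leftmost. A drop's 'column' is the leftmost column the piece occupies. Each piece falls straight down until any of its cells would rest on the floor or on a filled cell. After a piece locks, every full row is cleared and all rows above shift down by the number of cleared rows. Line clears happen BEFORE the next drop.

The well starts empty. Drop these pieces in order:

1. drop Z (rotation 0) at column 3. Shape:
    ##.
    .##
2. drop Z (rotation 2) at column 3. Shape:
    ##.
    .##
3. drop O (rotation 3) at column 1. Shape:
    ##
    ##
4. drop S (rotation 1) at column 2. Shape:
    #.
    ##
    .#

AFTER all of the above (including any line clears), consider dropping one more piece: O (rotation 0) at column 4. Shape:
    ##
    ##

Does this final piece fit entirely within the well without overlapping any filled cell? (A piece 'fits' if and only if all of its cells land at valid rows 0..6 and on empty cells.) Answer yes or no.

Drop 1: Z rot0 at col 3 lands with bottom-row=0; cleared 0 line(s) (total 0); column heights now [0 0 0 2 2 1 0], max=2
Drop 2: Z rot2 at col 3 lands with bottom-row=2; cleared 0 line(s) (total 0); column heights now [0 0 0 4 4 3 0], max=4
Drop 3: O rot3 at col 1 lands with bottom-row=0; cleared 0 line(s) (total 0); column heights now [0 2 2 4 4 3 0], max=4
Drop 4: S rot1 at col 2 lands with bottom-row=4; cleared 0 line(s) (total 0); column heights now [0 2 7 6 4 3 0], max=7
Test piece O rot0 at col 4 (width 2): heights before test = [0 2 7 6 4 3 0]; fits = True

Answer: yes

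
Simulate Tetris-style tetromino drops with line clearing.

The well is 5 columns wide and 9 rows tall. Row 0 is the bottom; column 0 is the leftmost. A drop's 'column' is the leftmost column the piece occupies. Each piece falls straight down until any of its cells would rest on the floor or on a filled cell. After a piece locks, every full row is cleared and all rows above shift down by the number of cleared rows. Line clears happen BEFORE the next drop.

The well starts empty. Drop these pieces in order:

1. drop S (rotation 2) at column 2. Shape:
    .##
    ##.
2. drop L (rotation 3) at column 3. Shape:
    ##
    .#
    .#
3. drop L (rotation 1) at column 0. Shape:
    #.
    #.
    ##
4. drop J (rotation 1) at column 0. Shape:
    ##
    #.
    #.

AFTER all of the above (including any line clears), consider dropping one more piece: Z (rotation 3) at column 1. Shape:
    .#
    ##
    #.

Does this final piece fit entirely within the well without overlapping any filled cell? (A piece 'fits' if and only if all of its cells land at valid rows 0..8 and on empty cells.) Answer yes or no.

Answer: yes

Derivation:
Drop 1: S rot2 at col 2 lands with bottom-row=0; cleared 0 line(s) (total 0); column heights now [0 0 1 2 2], max=2
Drop 2: L rot3 at col 3 lands with bottom-row=2; cleared 0 line(s) (total 0); column heights now [0 0 1 5 5], max=5
Drop 3: L rot1 at col 0 lands with bottom-row=0; cleared 0 line(s) (total 0); column heights now [3 1 1 5 5], max=5
Drop 4: J rot1 at col 0 lands with bottom-row=3; cleared 0 line(s) (total 0); column heights now [6 6 1 5 5], max=6
Test piece Z rot3 at col 1 (width 2): heights before test = [6 6 1 5 5]; fits = True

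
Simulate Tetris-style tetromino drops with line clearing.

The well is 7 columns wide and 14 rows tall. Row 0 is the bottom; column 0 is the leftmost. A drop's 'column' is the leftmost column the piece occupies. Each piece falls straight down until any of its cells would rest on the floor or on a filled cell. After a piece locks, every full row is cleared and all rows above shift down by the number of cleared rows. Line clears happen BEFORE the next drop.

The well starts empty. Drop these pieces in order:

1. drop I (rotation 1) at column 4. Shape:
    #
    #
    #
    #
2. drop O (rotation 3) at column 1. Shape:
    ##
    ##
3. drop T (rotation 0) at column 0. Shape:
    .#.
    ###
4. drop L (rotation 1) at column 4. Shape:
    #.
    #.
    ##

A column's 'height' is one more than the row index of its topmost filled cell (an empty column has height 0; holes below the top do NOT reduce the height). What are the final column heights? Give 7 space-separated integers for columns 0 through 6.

Answer: 3 4 3 0 7 5 0

Derivation:
Drop 1: I rot1 at col 4 lands with bottom-row=0; cleared 0 line(s) (total 0); column heights now [0 0 0 0 4 0 0], max=4
Drop 2: O rot3 at col 1 lands with bottom-row=0; cleared 0 line(s) (total 0); column heights now [0 2 2 0 4 0 0], max=4
Drop 3: T rot0 at col 0 lands with bottom-row=2; cleared 0 line(s) (total 0); column heights now [3 4 3 0 4 0 0], max=4
Drop 4: L rot1 at col 4 lands with bottom-row=4; cleared 0 line(s) (total 0); column heights now [3 4 3 0 7 5 0], max=7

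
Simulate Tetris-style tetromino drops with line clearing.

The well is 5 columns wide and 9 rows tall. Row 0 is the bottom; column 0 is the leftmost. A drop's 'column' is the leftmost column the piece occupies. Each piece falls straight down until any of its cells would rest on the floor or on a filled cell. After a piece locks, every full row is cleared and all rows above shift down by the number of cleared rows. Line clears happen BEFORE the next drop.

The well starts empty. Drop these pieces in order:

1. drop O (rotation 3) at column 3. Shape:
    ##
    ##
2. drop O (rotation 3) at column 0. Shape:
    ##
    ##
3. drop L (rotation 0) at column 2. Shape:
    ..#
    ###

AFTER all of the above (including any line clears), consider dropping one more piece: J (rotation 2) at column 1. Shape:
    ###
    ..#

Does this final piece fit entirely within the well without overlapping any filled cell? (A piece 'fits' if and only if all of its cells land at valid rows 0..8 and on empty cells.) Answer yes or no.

Answer: yes

Derivation:
Drop 1: O rot3 at col 3 lands with bottom-row=0; cleared 0 line(s) (total 0); column heights now [0 0 0 2 2], max=2
Drop 2: O rot3 at col 0 lands with bottom-row=0; cleared 0 line(s) (total 0); column heights now [2 2 0 2 2], max=2
Drop 3: L rot0 at col 2 lands with bottom-row=2; cleared 0 line(s) (total 0); column heights now [2 2 3 3 4], max=4
Test piece J rot2 at col 1 (width 3): heights before test = [2 2 3 3 4]; fits = True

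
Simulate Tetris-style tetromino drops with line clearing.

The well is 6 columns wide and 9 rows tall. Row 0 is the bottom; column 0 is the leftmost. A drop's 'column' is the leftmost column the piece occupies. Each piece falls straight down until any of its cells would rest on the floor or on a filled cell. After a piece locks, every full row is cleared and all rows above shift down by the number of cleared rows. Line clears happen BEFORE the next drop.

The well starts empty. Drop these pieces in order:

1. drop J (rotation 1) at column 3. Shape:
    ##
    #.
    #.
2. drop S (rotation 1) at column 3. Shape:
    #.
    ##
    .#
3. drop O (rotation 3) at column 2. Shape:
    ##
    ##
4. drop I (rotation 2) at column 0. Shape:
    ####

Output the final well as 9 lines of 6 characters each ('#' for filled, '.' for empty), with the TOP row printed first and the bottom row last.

Drop 1: J rot1 at col 3 lands with bottom-row=0; cleared 0 line(s) (total 0); column heights now [0 0 0 3 3 0], max=3
Drop 2: S rot1 at col 3 lands with bottom-row=3; cleared 0 line(s) (total 0); column heights now [0 0 0 6 5 0], max=6
Drop 3: O rot3 at col 2 lands with bottom-row=6; cleared 0 line(s) (total 0); column heights now [0 0 8 8 5 0], max=8
Drop 4: I rot2 at col 0 lands with bottom-row=8; cleared 0 line(s) (total 0); column heights now [9 9 9 9 5 0], max=9

Answer: ####..
..##..
..##..
...#..
...##.
....#.
...##.
...#..
...#..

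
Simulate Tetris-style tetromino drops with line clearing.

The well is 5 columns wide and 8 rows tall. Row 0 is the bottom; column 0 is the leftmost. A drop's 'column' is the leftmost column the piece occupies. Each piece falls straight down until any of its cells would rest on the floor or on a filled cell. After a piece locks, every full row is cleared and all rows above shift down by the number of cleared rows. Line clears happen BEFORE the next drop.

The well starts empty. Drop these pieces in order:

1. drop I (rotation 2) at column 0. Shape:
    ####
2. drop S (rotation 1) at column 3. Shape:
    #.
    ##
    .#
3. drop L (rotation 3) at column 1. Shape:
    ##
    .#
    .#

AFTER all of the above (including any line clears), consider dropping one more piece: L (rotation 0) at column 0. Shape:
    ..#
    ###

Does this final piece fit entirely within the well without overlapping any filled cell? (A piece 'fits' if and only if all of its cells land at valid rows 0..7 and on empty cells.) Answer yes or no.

Drop 1: I rot2 at col 0 lands with bottom-row=0; cleared 0 line(s) (total 0); column heights now [1 1 1 1 0], max=1
Drop 2: S rot1 at col 3 lands with bottom-row=0; cleared 1 line(s) (total 1); column heights now [0 0 0 2 1], max=2
Drop 3: L rot3 at col 1 lands with bottom-row=0; cleared 0 line(s) (total 1); column heights now [0 3 3 2 1], max=3
Test piece L rot0 at col 0 (width 3): heights before test = [0 3 3 2 1]; fits = True

Answer: yes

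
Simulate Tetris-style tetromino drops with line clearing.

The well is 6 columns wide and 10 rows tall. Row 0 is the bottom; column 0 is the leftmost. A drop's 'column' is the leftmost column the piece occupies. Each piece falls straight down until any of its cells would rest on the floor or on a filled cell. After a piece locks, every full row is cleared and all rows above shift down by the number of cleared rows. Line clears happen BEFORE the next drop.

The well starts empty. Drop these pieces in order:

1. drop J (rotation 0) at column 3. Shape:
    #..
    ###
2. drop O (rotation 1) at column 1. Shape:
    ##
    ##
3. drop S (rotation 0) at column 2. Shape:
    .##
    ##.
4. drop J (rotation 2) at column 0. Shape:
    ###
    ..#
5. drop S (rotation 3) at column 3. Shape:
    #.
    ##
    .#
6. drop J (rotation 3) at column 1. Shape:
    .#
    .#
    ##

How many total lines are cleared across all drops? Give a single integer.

Answer: 0

Derivation:
Drop 1: J rot0 at col 3 lands with bottom-row=0; cleared 0 line(s) (total 0); column heights now [0 0 0 2 1 1], max=2
Drop 2: O rot1 at col 1 lands with bottom-row=0; cleared 0 line(s) (total 0); column heights now [0 2 2 2 1 1], max=2
Drop 3: S rot0 at col 2 lands with bottom-row=2; cleared 0 line(s) (total 0); column heights now [0 2 3 4 4 1], max=4
Drop 4: J rot2 at col 0 lands with bottom-row=3; cleared 0 line(s) (total 0); column heights now [5 5 5 4 4 1], max=5
Drop 5: S rot3 at col 3 lands with bottom-row=4; cleared 0 line(s) (total 0); column heights now [5 5 5 7 6 1], max=7
Drop 6: J rot3 at col 1 lands with bottom-row=5; cleared 0 line(s) (total 0); column heights now [5 6 8 7 6 1], max=8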